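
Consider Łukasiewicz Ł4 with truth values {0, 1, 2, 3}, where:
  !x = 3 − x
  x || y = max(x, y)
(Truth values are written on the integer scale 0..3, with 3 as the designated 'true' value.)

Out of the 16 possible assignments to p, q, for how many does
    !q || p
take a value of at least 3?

7

p = 0, q = 0 ↦ 3  ≥
p = 0, q = 1 ↦ 2  <
p = 0, q = 2 ↦ 1  <
p = 0, q = 3 ↦ 0  <
p = 1, q = 0 ↦ 3  ≥
p = 1, q = 1 ↦ 2  <
p = 1, q = 2 ↦ 1  <
p = 1, q = 3 ↦ 1  <
p = 2, q = 0 ↦ 3  ≥
p = 2, q = 1 ↦ 2  <
p = 2, q = 2 ↦ 2  <
p = 2, q = 3 ↦ 2  <
p = 3, q = 0 ↦ 3  ≥
p = 3, q = 1 ↦ 3  ≥
p = 3, q = 2 ↦ 3  ≥
p = 3, q = 3 ↦ 3  ≥
So 7 of the 16 assignments meet the threshold.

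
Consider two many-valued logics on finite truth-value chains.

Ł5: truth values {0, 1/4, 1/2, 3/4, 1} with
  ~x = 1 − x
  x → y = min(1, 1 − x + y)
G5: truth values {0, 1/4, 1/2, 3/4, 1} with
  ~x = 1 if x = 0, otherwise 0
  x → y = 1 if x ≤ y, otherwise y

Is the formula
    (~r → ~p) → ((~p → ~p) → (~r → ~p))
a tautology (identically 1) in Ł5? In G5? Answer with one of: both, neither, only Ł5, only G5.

both

In Ł5: every assignment gives 1 — tautology.
In G5: every assignment gives 1 — tautology.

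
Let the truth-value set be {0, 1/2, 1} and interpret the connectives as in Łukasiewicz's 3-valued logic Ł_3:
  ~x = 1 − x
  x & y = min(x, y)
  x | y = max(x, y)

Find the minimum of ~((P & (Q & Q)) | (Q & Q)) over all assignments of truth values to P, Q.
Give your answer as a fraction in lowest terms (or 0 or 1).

Take P = 0, Q = 1:
Q & Q = 1 & 1 = 1
P & (Q & Q) = 0 & 1 = 0
Q & Q = 1 & 1 = 1
(P & (Q & Q)) | (Q & Q) = 0 | 1 = 1
~((P & (Q & Q)) | (Q & Q)) = ~1 = 0
No assignment yields a value below 0, so this is the minimum.

0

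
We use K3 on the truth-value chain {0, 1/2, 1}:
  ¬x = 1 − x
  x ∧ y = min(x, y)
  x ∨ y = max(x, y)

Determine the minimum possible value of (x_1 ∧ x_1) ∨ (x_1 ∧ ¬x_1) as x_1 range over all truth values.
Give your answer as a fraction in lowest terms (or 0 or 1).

Take x_1 = 0:
x_1 ∧ x_1 = 0 ∧ 0 = 0
¬x_1 = ¬0 = 1
x_1 ∧ ¬x_1 = 0 ∧ 1 = 0
(x_1 ∧ x_1) ∨ (x_1 ∧ ¬x_1) = 0 ∨ 0 = 0
No assignment yields a value below 0, so this is the minimum.

0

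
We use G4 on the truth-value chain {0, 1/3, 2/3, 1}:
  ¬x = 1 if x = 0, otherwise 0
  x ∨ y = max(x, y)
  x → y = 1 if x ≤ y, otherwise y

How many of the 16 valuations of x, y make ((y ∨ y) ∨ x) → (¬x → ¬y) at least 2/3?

x = 0, y = 0 ↦ 1  ≥
x = 0, y = 1/3 ↦ 0  <
x = 0, y = 2/3 ↦ 0  <
x = 0, y = 1 ↦ 0  <
x = 1/3, y = 0 ↦ 1  ≥
x = 1/3, y = 1/3 ↦ 1  ≥
x = 1/3, y = 2/3 ↦ 1  ≥
x = 1/3, y = 1 ↦ 1  ≥
x = 2/3, y = 0 ↦ 1  ≥
x = 2/3, y = 1/3 ↦ 1  ≥
x = 2/3, y = 2/3 ↦ 1  ≥
x = 2/3, y = 1 ↦ 1  ≥
x = 1, y = 0 ↦ 1  ≥
x = 1, y = 1/3 ↦ 1  ≥
x = 1, y = 2/3 ↦ 1  ≥
x = 1, y = 1 ↦ 1  ≥
So 13 of the 16 assignments meet the threshold.

13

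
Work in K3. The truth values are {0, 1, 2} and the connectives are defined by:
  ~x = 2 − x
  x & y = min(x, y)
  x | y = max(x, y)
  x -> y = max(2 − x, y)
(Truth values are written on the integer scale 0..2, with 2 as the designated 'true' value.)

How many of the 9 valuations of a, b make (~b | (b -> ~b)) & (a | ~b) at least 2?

3

a = 0, b = 0 ↦ 2  ≥
a = 0, b = 1 ↦ 1  <
a = 0, b = 2 ↦ 0  <
a = 1, b = 0 ↦ 2  ≥
a = 1, b = 1 ↦ 1  <
a = 1, b = 2 ↦ 0  <
a = 2, b = 0 ↦ 2  ≥
a = 2, b = 1 ↦ 1  <
a = 2, b = 2 ↦ 0  <
So 3 of the 9 assignments meet the threshold.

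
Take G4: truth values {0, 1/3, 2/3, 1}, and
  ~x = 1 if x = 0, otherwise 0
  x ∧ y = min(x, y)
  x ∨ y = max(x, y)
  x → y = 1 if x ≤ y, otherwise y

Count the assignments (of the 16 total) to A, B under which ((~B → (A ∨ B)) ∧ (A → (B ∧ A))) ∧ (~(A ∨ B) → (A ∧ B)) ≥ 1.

9

A = 0, B = 0 ↦ 0  <
A = 0, B = 1/3 ↦ 1  ≥
A = 0, B = 2/3 ↦ 1  ≥
A = 0, B = 1 ↦ 1  ≥
A = 1/3, B = 0 ↦ 0  <
A = 1/3, B = 1/3 ↦ 1  ≥
A = 1/3, B = 2/3 ↦ 1  ≥
A = 1/3, B = 1 ↦ 1  ≥
A = 2/3, B = 0 ↦ 0  <
A = 2/3, B = 1/3 ↦ 1/3  <
A = 2/3, B = 2/3 ↦ 1  ≥
A = 2/3, B = 1 ↦ 1  ≥
A = 1, B = 0 ↦ 0  <
A = 1, B = 1/3 ↦ 1/3  <
A = 1, B = 2/3 ↦ 2/3  <
A = 1, B = 1 ↦ 1  ≥
So 9 of the 16 assignments meet the threshold.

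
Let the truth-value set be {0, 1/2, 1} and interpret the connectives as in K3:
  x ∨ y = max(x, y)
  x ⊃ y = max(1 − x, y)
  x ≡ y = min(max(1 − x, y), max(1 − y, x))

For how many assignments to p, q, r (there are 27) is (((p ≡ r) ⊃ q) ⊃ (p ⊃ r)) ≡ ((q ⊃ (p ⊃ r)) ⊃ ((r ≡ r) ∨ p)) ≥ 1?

12

value 1: 12 assignments (counts)
value 1/2: 12 assignments
value 0: 3 assignments
So 12 of the 27 assignments meet the threshold.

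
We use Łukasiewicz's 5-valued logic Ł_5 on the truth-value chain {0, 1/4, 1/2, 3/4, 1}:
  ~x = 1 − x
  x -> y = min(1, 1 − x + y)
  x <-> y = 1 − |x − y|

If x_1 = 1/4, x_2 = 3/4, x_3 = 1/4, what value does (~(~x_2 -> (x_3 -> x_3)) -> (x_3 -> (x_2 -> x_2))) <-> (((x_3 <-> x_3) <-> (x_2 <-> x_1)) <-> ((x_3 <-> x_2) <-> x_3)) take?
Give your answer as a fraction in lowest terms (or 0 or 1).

~x_2 = ~3/4 = 1/4
x_3 -> x_3 = 1/4 -> 1/4 = 1
~x_2 -> (x_3 -> x_3) = 1/4 -> 1 = 1
~(~x_2 -> (x_3 -> x_3)) = ~1 = 0
x_2 -> x_2 = 3/4 -> 3/4 = 1
x_3 -> (x_2 -> x_2) = 1/4 -> 1 = 1
~(~x_2 -> (x_3 -> x_3)) -> (x_3 -> (x_2 -> x_2)) = 0 -> 1 = 1
x_3 <-> x_3 = 1/4 <-> 1/4 = 1
x_2 <-> x_1 = 3/4 <-> 1/4 = 1/2
(x_3 <-> x_3) <-> (x_2 <-> x_1) = 1 <-> 1/2 = 1/2
x_3 <-> x_2 = 1/4 <-> 3/4 = 1/2
(x_3 <-> x_2) <-> x_3 = 1/2 <-> 1/4 = 3/4
((x_3 <-> x_3) <-> (x_2 <-> x_1)) <-> ((x_3 <-> x_2) <-> x_3) = 1/2 <-> 3/4 = 3/4
(~(~x_2 -> (x_3 -> x_3)) -> (x_3 -> (x_2 -> x_2))) <-> (((x_3 <-> x_3) <-> (x_2 <-> x_1)) <-> ((x_3 <-> x_2) <-> x_3)) = 1 <-> 3/4 = 3/4

3/4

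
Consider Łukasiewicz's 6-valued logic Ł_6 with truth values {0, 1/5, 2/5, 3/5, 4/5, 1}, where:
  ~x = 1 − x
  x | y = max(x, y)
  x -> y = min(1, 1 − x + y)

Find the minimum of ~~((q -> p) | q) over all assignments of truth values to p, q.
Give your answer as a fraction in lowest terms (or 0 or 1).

3/5

Take p = 0, q = 2/5:
q -> p = 2/5 -> 0 = 3/5
(q -> p) | q = 3/5 | 2/5 = 3/5
~((q -> p) | q) = ~3/5 = 2/5
~~((q -> p) | q) = ~2/5 = 3/5
No assignment yields a value below 3/5, so this is the minimum.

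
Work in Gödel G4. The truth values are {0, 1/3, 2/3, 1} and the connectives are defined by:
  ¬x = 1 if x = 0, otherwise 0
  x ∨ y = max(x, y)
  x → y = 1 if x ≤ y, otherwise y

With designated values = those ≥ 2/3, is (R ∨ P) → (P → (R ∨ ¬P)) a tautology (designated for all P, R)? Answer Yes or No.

No

Counterexample: take P = 1/3, R = 0.
R ∨ P = 0 ∨ 1/3 = 1/3
¬P = ¬1/3 = 0
R ∨ ¬P = 0 ∨ 0 = 0
P → (R ∨ ¬P) = 1/3 → 0 = 0
(R ∨ P) → (P → (R ∨ ¬P)) = 1/3 → 0 = 0
This gives 0, which is below 2/3.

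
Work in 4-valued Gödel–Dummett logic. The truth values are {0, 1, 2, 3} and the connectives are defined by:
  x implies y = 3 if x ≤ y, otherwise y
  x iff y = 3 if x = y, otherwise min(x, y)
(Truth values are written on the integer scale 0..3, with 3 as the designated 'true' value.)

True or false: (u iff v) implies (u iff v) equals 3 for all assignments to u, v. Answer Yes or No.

u = 0, v = 0 ↦ 3
u = 0, v = 1 ↦ 3
u = 0, v = 2 ↦ 3
u = 0, v = 3 ↦ 3
u = 1, v = 0 ↦ 3
u = 1, v = 1 ↦ 3
u = 1, v = 2 ↦ 3
u = 1, v = 3 ↦ 3
u = 2, v = 0 ↦ 3
u = 2, v = 1 ↦ 3
u = 2, v = 2 ↦ 3
u = 2, v = 3 ↦ 3
u = 3, v = 0 ↦ 3
u = 3, v = 1 ↦ 3
u = 3, v = 2 ↦ 3
u = 3, v = 3 ↦ 3
Every assignment gives a value ≥ 3.

Yes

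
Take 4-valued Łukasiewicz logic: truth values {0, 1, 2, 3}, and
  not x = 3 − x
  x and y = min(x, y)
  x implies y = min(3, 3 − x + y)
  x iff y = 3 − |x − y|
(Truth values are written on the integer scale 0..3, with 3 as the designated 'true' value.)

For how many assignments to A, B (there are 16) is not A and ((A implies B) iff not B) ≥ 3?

1

A = 0, B = 0 ↦ 3  ≥
A = 0, B = 1 ↦ 2  <
A = 0, B = 2 ↦ 1  <
A = 0, B = 3 ↦ 0  <
A = 1, B = 0 ↦ 2  <
A = 1, B = 1 ↦ 2  <
A = 1, B = 2 ↦ 1  <
A = 1, B = 3 ↦ 0  <
A = 2, B = 0 ↦ 1  <
A = 2, B = 1 ↦ 1  <
A = 2, B = 2 ↦ 1  <
A = 2, B = 3 ↦ 0  <
A = 3, B = 0 ↦ 0  <
A = 3, B = 1 ↦ 0  <
A = 3, B = 2 ↦ 0  <
A = 3, B = 3 ↦ 0  <
So 1 of the 16 assignments meets the threshold.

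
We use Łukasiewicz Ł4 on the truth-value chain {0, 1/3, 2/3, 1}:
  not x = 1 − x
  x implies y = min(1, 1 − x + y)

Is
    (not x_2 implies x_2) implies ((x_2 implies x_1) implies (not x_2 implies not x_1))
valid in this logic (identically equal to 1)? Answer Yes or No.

No

Counterexample: take x_1 = 1, x_2 = 1/3.
not x_2 = not 1/3 = 2/3
not x_2 implies x_2 = 2/3 implies 1/3 = 2/3
x_2 implies x_1 = 1/3 implies 1 = 1
not x_2 = not 1/3 = 2/3
not x_1 = not 1 = 0
not x_2 implies not x_1 = 2/3 implies 0 = 1/3
(x_2 implies x_1) implies (not x_2 implies not x_1) = 1 implies 1/3 = 1/3
(not x_2 implies x_2) implies ((x_2 implies x_1) implies (not x_2 implies not x_1)) = 2/3 implies 1/3 = 2/3
This gives 2/3 ≠ 1.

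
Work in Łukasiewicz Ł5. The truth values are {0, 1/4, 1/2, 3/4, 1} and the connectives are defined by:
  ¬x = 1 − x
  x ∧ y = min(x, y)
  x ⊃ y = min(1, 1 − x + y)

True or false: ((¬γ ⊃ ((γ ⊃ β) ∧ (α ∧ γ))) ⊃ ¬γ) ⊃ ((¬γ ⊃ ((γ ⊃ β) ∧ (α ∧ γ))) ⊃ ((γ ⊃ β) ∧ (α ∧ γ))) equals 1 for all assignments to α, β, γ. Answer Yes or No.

Counterexample: take α = 0, β = 0, γ = 1/4.
¬γ = ¬1/4 = 3/4
γ ⊃ β = 1/4 ⊃ 0 = 3/4
α ∧ γ = 0 ∧ 1/4 = 0
(γ ⊃ β) ∧ (α ∧ γ) = 3/4 ∧ 0 = 0
¬γ ⊃ ((γ ⊃ β) ∧ (α ∧ γ)) = 3/4 ⊃ 0 = 1/4
¬γ = ¬1/4 = 3/4
(¬γ ⊃ ((γ ⊃ β) ∧ (α ∧ γ))) ⊃ ¬γ = 1/4 ⊃ 3/4 = 1
¬γ = ¬1/4 = 3/4
γ ⊃ β = 1/4 ⊃ 0 = 3/4
α ∧ γ = 0 ∧ 1/4 = 0
(γ ⊃ β) ∧ (α ∧ γ) = 3/4 ∧ 0 = 0
¬γ ⊃ ((γ ⊃ β) ∧ (α ∧ γ)) = 3/4 ⊃ 0 = 1/4
γ ⊃ β = 1/4 ⊃ 0 = 3/4
α ∧ γ = 0 ∧ 1/4 = 0
(γ ⊃ β) ∧ (α ∧ γ) = 3/4 ∧ 0 = 0
(¬γ ⊃ ((γ ⊃ β) ∧ (α ∧ γ))) ⊃ ((γ ⊃ β) ∧ (α ∧ γ)) = 1/4 ⊃ 0 = 3/4
((¬γ ⊃ ((γ ⊃ β) ∧ (α ∧ γ))) ⊃ ¬γ) ⊃ ((¬γ ⊃ ((γ ⊃ β) ∧ (α ∧ γ))) ⊃ ((γ ⊃ β) ∧ (α ∧ γ))) = 1 ⊃ 3/4 = 3/4
This gives 3/4 ≠ 1.

No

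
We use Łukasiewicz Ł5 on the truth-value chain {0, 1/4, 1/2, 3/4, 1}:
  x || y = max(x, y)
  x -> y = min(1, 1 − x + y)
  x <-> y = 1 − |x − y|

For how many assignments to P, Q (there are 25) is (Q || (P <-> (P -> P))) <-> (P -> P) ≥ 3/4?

16

value 1: 9 assignments (counts)
value 3/4: 7 assignments (counts)
value 1/2: 5 assignments
value 1/4: 3 assignments
value 0: 1 assignment
So 16 of the 25 assignments meet the threshold.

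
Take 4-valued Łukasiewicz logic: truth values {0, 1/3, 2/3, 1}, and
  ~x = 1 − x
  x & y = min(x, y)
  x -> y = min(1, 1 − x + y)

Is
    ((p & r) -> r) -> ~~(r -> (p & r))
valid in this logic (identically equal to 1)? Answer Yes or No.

No

Counterexample: take p = 0, r = 1/3.
p & r = 0 & 1/3 = 0
(p & r) -> r = 0 -> 1/3 = 1
p & r = 0 & 1/3 = 0
r -> (p & r) = 1/3 -> 0 = 2/3
~(r -> (p & r)) = ~2/3 = 1/3
~~(r -> (p & r)) = ~1/3 = 2/3
((p & r) -> r) -> ~~(r -> (p & r)) = 1 -> 2/3 = 2/3
This gives 2/3 ≠ 1.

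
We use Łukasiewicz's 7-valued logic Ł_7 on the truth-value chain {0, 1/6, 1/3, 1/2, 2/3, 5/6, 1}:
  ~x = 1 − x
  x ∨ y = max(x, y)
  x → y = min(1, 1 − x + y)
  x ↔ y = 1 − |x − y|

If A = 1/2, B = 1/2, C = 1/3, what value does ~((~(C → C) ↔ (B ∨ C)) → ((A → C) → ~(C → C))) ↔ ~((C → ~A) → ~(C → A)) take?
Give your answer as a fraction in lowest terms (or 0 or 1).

1/3

C → C = 1/3 → 1/3 = 1
~(C → C) = ~1 = 0
B ∨ C = 1/2 ∨ 1/3 = 1/2
~(C → C) ↔ (B ∨ C) = 0 ↔ 1/2 = 1/2
A → C = 1/2 → 1/3 = 5/6
C → C = 1/3 → 1/3 = 1
~(C → C) = ~1 = 0
(A → C) → ~(C → C) = 5/6 → 0 = 1/6
(~(C → C) ↔ (B ∨ C)) → ((A → C) → ~(C → C)) = 1/2 → 1/6 = 2/3
~((~(C → C) ↔ (B ∨ C)) → ((A → C) → ~(C → C))) = ~2/3 = 1/3
~A = ~1/2 = 1/2
C → ~A = 1/3 → 1/2 = 1
C → A = 1/3 → 1/2 = 1
~(C → A) = ~1 = 0
(C → ~A) → ~(C → A) = 1 → 0 = 0
~((C → ~A) → ~(C → A)) = ~0 = 1
~((~(C → C) ↔ (B ∨ C)) → ((A → C) → ~(C → C))) ↔ ~((C → ~A) → ~(C → A)) = 1/3 ↔ 1 = 1/3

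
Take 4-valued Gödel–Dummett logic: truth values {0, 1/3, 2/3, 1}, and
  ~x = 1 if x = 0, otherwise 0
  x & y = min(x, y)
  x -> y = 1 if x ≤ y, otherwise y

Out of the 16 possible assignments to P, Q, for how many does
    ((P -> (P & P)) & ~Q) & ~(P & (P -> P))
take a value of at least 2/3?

1

P = 0, Q = 0 ↦ 1  ≥
P = 0, Q = 1/3 ↦ 0  <
P = 0, Q = 2/3 ↦ 0  <
P = 0, Q = 1 ↦ 0  <
P = 1/3, Q = 0 ↦ 0  <
P = 1/3, Q = 1/3 ↦ 0  <
P = 1/3, Q = 2/3 ↦ 0  <
P = 1/3, Q = 1 ↦ 0  <
P = 2/3, Q = 0 ↦ 0  <
P = 2/3, Q = 1/3 ↦ 0  <
P = 2/3, Q = 2/3 ↦ 0  <
P = 2/3, Q = 1 ↦ 0  <
P = 1, Q = 0 ↦ 0  <
P = 1, Q = 1/3 ↦ 0  <
P = 1, Q = 2/3 ↦ 0  <
P = 1, Q = 1 ↦ 0  <
So 1 of the 16 assignments meets the threshold.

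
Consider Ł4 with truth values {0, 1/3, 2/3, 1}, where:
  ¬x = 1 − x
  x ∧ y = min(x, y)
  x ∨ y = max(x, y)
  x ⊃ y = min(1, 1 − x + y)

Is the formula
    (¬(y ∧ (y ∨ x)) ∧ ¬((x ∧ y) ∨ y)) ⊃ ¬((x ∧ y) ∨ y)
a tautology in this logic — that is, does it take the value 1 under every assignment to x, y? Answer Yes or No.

x = 0, y = 0 ↦ 1
x = 0, y = 1/3 ↦ 1
x = 0, y = 2/3 ↦ 1
x = 0, y = 1 ↦ 1
x = 1/3, y = 0 ↦ 1
x = 1/3, y = 1/3 ↦ 1
x = 1/3, y = 2/3 ↦ 1
x = 1/3, y = 1 ↦ 1
x = 2/3, y = 0 ↦ 1
x = 2/3, y = 1/3 ↦ 1
x = 2/3, y = 2/3 ↦ 1
x = 2/3, y = 1 ↦ 1
x = 1, y = 0 ↦ 1
x = 1, y = 1/3 ↦ 1
x = 1, y = 2/3 ↦ 1
x = 1, y = 1 ↦ 1
Every assignment gives a value ≥ 1.

Yes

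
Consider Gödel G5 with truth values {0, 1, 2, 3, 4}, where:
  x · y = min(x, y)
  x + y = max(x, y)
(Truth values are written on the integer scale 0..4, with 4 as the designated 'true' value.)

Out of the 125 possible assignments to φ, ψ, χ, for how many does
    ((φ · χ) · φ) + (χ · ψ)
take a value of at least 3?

32

value 4: 9 assignments (counts)
value 3: 23 assignments (counts)
value 2: 31 assignments
value 1: 33 assignments
value 0: 29 assignments
So 32 of the 125 assignments meet the threshold.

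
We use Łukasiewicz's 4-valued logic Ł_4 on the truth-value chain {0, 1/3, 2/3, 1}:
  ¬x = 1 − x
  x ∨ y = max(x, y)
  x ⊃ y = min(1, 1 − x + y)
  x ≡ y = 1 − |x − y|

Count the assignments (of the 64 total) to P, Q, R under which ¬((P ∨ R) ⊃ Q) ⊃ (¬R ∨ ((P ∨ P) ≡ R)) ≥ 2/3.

61

value 1: 55 assignments (counts)
value 2/3: 6 assignments (counts)
value 1/3: 2 assignments
value 0: 1 assignment
So 61 of the 64 assignments meet the threshold.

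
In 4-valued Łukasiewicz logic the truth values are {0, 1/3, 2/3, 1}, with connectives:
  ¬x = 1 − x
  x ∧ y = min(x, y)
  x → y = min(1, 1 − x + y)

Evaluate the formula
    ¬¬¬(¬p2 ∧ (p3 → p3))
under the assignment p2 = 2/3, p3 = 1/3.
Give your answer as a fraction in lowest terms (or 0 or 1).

¬p2 = ¬2/3 = 1/3
p3 → p3 = 1/3 → 1/3 = 1
¬p2 ∧ (p3 → p3) = 1/3 ∧ 1 = 1/3
¬(¬p2 ∧ (p3 → p3)) = ¬1/3 = 2/3
¬¬(¬p2 ∧ (p3 → p3)) = ¬2/3 = 1/3
¬¬¬(¬p2 ∧ (p3 → p3)) = ¬1/3 = 2/3

2/3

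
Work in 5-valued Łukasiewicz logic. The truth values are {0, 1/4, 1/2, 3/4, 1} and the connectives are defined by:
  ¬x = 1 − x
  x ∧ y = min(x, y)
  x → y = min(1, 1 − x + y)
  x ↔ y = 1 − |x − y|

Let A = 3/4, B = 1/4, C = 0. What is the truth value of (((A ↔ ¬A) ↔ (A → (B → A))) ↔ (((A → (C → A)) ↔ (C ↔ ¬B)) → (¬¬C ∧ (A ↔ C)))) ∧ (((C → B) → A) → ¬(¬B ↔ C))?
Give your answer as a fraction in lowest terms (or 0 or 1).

3/4

¬A = ¬3/4 = 1/4
A ↔ ¬A = 3/4 ↔ 1/4 = 1/2
B → A = 1/4 → 3/4 = 1
A → (B → A) = 3/4 → 1 = 1
(A ↔ ¬A) ↔ (A → (B → A)) = 1/2 ↔ 1 = 1/2
C → A = 0 → 3/4 = 1
A → (C → A) = 3/4 → 1 = 1
¬B = ¬1/4 = 3/4
C ↔ ¬B = 0 ↔ 3/4 = 1/4
(A → (C → A)) ↔ (C ↔ ¬B) = 1 ↔ 1/4 = 1/4
¬C = ¬0 = 1
¬¬C = ¬1 = 0
A ↔ C = 3/4 ↔ 0 = 1/4
¬¬C ∧ (A ↔ C) = 0 ∧ 1/4 = 0
((A → (C → A)) ↔ (C ↔ ¬B)) → (¬¬C ∧ (A ↔ C)) = 1/4 → 0 = 3/4
((A ↔ ¬A) ↔ (A → (B → A))) ↔ (((A → (C → A)) ↔ (C ↔ ¬B)) → (¬¬C ∧ (A ↔ C))) = 1/2 ↔ 3/4 = 3/4
C → B = 0 → 1/4 = 1
(C → B) → A = 1 → 3/4 = 3/4
¬B = ¬1/4 = 3/4
¬B ↔ C = 3/4 ↔ 0 = 1/4
¬(¬B ↔ C) = ¬1/4 = 3/4
((C → B) → A) → ¬(¬B ↔ C) = 3/4 → 3/4 = 1
(((A ↔ ¬A) ↔ (A → (B → A))) ↔ (((A → (C → A)) ↔ (C ↔ ¬B)) → (¬¬C ∧ (A ↔ C)))) ∧ (((C → B) → A) → ¬(¬B ↔ C)) = 3/4 ∧ 1 = 3/4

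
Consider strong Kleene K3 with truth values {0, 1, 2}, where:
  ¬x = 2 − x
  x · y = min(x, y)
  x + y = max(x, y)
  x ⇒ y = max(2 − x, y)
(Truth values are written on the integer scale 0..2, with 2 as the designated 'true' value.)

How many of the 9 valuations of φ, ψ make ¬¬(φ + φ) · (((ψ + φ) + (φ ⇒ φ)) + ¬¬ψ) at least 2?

φ = 0, ψ = 0 ↦ 0  <
φ = 0, ψ = 1 ↦ 0  <
φ = 0, ψ = 2 ↦ 0  <
φ = 1, ψ = 0 ↦ 1  <
φ = 1, ψ = 1 ↦ 1  <
φ = 1, ψ = 2 ↦ 1  <
φ = 2, ψ = 0 ↦ 2  ≥
φ = 2, ψ = 1 ↦ 2  ≥
φ = 2, ψ = 2 ↦ 2  ≥
So 3 of the 9 assignments meet the threshold.

3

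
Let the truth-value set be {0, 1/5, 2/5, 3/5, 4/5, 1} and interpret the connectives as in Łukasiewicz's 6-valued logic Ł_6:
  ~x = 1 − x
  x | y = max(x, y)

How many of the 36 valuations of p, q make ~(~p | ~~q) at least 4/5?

value 1: 1 assignment (counts)
value 4/5: 3 assignments (counts)
value 3/5: 5 assignments
value 2/5: 7 assignments
value 1/5: 9 assignments
value 0: 11 assignments
So 4 of the 36 assignments meet the threshold.

4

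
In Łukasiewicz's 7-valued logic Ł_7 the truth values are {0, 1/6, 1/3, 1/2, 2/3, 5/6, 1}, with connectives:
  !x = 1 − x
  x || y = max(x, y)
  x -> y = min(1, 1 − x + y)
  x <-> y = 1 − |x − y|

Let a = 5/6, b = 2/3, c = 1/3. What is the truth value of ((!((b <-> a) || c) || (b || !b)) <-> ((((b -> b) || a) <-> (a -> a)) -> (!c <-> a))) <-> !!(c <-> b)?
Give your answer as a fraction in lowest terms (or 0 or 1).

b <-> a = 2/3 <-> 5/6 = 5/6
(b <-> a) || c = 5/6 || 1/3 = 5/6
!((b <-> a) || c) = !5/6 = 1/6
!b = !2/3 = 1/3
b || !b = 2/3 || 1/3 = 2/3
!((b <-> a) || c) || (b || !b) = 1/6 || 2/3 = 2/3
b -> b = 2/3 -> 2/3 = 1
(b -> b) || a = 1 || 5/6 = 1
a -> a = 5/6 -> 5/6 = 1
((b -> b) || a) <-> (a -> a) = 1 <-> 1 = 1
!c = !1/3 = 2/3
!c <-> a = 2/3 <-> 5/6 = 5/6
(((b -> b) || a) <-> (a -> a)) -> (!c <-> a) = 1 -> 5/6 = 5/6
(!((b <-> a) || c) || (b || !b)) <-> ((((b -> b) || a) <-> (a -> a)) -> (!c <-> a)) = 2/3 <-> 5/6 = 5/6
c <-> b = 1/3 <-> 2/3 = 2/3
!(c <-> b) = !2/3 = 1/3
!!(c <-> b) = !1/3 = 2/3
((!((b <-> a) || c) || (b || !b)) <-> ((((b -> b) || a) <-> (a -> a)) -> (!c <-> a))) <-> !!(c <-> b) = 5/6 <-> 2/3 = 5/6

5/6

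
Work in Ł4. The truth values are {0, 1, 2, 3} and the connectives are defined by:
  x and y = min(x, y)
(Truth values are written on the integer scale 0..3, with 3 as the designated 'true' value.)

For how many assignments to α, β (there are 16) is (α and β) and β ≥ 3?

1

α = 0, β = 0 ↦ 0  <
α = 0, β = 1 ↦ 0  <
α = 0, β = 2 ↦ 0  <
α = 0, β = 3 ↦ 0  <
α = 1, β = 0 ↦ 0  <
α = 1, β = 1 ↦ 1  <
α = 1, β = 2 ↦ 1  <
α = 1, β = 3 ↦ 1  <
α = 2, β = 0 ↦ 0  <
α = 2, β = 1 ↦ 1  <
α = 2, β = 2 ↦ 2  <
α = 2, β = 3 ↦ 2  <
α = 3, β = 0 ↦ 0  <
α = 3, β = 1 ↦ 1  <
α = 3, β = 2 ↦ 2  <
α = 3, β = 3 ↦ 3  ≥
So 1 of the 16 assignments meets the threshold.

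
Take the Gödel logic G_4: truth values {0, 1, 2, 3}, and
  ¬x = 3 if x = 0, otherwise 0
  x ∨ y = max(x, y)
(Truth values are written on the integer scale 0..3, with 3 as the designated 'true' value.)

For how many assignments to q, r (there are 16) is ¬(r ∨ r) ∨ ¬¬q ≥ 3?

13

q = 0, r = 0 ↦ 3  ≥
q = 0, r = 1 ↦ 0  <
q = 0, r = 2 ↦ 0  <
q = 0, r = 3 ↦ 0  <
q = 1, r = 0 ↦ 3  ≥
q = 1, r = 1 ↦ 3  ≥
q = 1, r = 2 ↦ 3  ≥
q = 1, r = 3 ↦ 3  ≥
q = 2, r = 0 ↦ 3  ≥
q = 2, r = 1 ↦ 3  ≥
q = 2, r = 2 ↦ 3  ≥
q = 2, r = 3 ↦ 3  ≥
q = 3, r = 0 ↦ 3  ≥
q = 3, r = 1 ↦ 3  ≥
q = 3, r = 2 ↦ 3  ≥
q = 3, r = 3 ↦ 3  ≥
So 13 of the 16 assignments meet the threshold.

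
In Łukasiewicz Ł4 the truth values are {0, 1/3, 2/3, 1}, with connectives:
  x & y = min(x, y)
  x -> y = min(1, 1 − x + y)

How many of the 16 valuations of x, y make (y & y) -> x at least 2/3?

x = 0, y = 0 ↦ 1  ≥
x = 0, y = 1/3 ↦ 2/3  ≥
x = 0, y = 2/3 ↦ 1/3  <
x = 0, y = 1 ↦ 0  <
x = 1/3, y = 0 ↦ 1  ≥
x = 1/3, y = 1/3 ↦ 1  ≥
x = 1/3, y = 2/3 ↦ 2/3  ≥
x = 1/3, y = 1 ↦ 1/3  <
x = 2/3, y = 0 ↦ 1  ≥
x = 2/3, y = 1/3 ↦ 1  ≥
x = 2/3, y = 2/3 ↦ 1  ≥
x = 2/3, y = 1 ↦ 2/3  ≥
x = 1, y = 0 ↦ 1  ≥
x = 1, y = 1/3 ↦ 1  ≥
x = 1, y = 2/3 ↦ 1  ≥
x = 1, y = 1 ↦ 1  ≥
So 13 of the 16 assignments meet the threshold.

13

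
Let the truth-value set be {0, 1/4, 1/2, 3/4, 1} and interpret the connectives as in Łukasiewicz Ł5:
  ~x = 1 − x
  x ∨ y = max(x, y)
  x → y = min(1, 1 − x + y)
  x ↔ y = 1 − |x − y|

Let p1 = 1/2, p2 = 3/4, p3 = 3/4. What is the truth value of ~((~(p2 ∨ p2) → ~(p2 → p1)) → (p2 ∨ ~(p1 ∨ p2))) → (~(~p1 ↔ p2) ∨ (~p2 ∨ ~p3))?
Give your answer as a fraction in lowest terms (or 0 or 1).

p2 ∨ p2 = 3/4 ∨ 3/4 = 3/4
~(p2 ∨ p2) = ~3/4 = 1/4
p2 → p1 = 3/4 → 1/2 = 3/4
~(p2 → p1) = ~3/4 = 1/4
~(p2 ∨ p2) → ~(p2 → p1) = 1/4 → 1/4 = 1
p1 ∨ p2 = 1/2 ∨ 3/4 = 3/4
~(p1 ∨ p2) = ~3/4 = 1/4
p2 ∨ ~(p1 ∨ p2) = 3/4 ∨ 1/4 = 3/4
(~(p2 ∨ p2) → ~(p2 → p1)) → (p2 ∨ ~(p1 ∨ p2)) = 1 → 3/4 = 3/4
~((~(p2 ∨ p2) → ~(p2 → p1)) → (p2 ∨ ~(p1 ∨ p2))) = ~3/4 = 1/4
~p1 = ~1/2 = 1/2
~p1 ↔ p2 = 1/2 ↔ 3/4 = 3/4
~(~p1 ↔ p2) = ~3/4 = 1/4
~p2 = ~3/4 = 1/4
~p3 = ~3/4 = 1/4
~p2 ∨ ~p3 = 1/4 ∨ 1/4 = 1/4
~(~p1 ↔ p2) ∨ (~p2 ∨ ~p3) = 1/4 ∨ 1/4 = 1/4
~((~(p2 ∨ p2) → ~(p2 → p1)) → (p2 ∨ ~(p1 ∨ p2))) → (~(~p1 ↔ p2) ∨ (~p2 ∨ ~p3)) = 1/4 → 1/4 = 1

1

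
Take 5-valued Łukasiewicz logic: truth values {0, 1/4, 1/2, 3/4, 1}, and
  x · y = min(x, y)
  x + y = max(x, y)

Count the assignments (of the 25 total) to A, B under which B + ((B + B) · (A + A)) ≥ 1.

value 1: 5 assignments (counts)
value 3/4: 5 assignments
value 1/2: 5 assignments
value 1/4: 5 assignments
value 0: 5 assignments
So 5 of the 25 assignments meet the threshold.

5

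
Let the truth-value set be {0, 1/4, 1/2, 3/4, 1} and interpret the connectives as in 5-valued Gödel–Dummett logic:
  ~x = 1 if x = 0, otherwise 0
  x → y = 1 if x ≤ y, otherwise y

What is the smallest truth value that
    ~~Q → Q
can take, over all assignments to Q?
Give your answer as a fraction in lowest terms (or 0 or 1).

1/4

Take Q = 1/4:
~Q = ~1/4 = 0
~~Q = ~0 = 1
~~Q → Q = 1 → 1/4 = 1/4
No assignment yields a value below 1/4, so this is the minimum.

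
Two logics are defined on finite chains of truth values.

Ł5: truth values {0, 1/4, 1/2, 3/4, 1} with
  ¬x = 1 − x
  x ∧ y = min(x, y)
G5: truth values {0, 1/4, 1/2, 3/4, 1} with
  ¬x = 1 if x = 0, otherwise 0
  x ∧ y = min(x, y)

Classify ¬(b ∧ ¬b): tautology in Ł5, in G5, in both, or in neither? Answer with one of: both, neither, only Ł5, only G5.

In Ł5: at b = 1/4 the value is 3/4 — not a tautology.
In G5: every assignment gives 1 — tautology.

only G5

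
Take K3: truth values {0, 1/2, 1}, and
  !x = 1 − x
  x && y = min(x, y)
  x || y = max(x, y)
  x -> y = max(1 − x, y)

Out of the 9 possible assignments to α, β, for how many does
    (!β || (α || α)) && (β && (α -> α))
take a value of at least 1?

α = 0, β = 0 ↦ 0  <
α = 0, β = 1/2 ↦ 1/2  <
α = 0, β = 1 ↦ 0  <
α = 1/2, β = 0 ↦ 0  <
α = 1/2, β = 1/2 ↦ 1/2  <
α = 1/2, β = 1 ↦ 1/2  <
α = 1, β = 0 ↦ 0  <
α = 1, β = 1/2 ↦ 1/2  <
α = 1, β = 1 ↦ 1  ≥
So 1 of the 9 assignments meets the threshold.

1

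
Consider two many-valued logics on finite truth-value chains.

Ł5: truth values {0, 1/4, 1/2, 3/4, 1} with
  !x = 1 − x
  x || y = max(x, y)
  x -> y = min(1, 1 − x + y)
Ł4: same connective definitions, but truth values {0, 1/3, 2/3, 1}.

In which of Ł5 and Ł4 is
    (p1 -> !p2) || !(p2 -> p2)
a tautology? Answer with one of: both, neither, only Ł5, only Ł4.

neither

In Ł5: at p1 = 1/4, p2 = 1 the value is 3/4 — not a tautology.
In Ł4: at p1 = 1/3, p2 = 1 the value is 2/3 — not a tautology.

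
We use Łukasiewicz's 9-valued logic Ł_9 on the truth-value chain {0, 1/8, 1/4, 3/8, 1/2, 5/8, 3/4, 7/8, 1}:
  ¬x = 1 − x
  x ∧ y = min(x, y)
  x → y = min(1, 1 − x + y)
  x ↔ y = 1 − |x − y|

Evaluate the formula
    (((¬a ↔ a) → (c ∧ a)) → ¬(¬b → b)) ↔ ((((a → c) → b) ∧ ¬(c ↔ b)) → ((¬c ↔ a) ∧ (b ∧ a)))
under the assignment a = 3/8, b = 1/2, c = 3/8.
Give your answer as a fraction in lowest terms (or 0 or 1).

¬a = ¬3/8 = 5/8
¬a ↔ a = 5/8 ↔ 3/8 = 3/4
c ∧ a = 3/8 ∧ 3/8 = 3/8
(¬a ↔ a) → (c ∧ a) = 3/4 → 3/8 = 5/8
¬b = ¬1/2 = 1/2
¬b → b = 1/2 → 1/2 = 1
¬(¬b → b) = ¬1 = 0
((¬a ↔ a) → (c ∧ a)) → ¬(¬b → b) = 5/8 → 0 = 3/8
a → c = 3/8 → 3/8 = 1
(a → c) → b = 1 → 1/2 = 1/2
c ↔ b = 3/8 ↔ 1/2 = 7/8
¬(c ↔ b) = ¬7/8 = 1/8
((a → c) → b) ∧ ¬(c ↔ b) = 1/2 ∧ 1/8 = 1/8
¬c = ¬3/8 = 5/8
¬c ↔ a = 5/8 ↔ 3/8 = 3/4
b ∧ a = 1/2 ∧ 3/8 = 3/8
(¬c ↔ a) ∧ (b ∧ a) = 3/4 ∧ 3/8 = 3/8
(((a → c) → b) ∧ ¬(c ↔ b)) → ((¬c ↔ a) ∧ (b ∧ a)) = 1/8 → 3/8 = 1
(((¬a ↔ a) → (c ∧ a)) → ¬(¬b → b)) ↔ ((((a → c) → b) ∧ ¬(c ↔ b)) → ((¬c ↔ a) ∧ (b ∧ a))) = 3/8 ↔ 1 = 3/8

3/8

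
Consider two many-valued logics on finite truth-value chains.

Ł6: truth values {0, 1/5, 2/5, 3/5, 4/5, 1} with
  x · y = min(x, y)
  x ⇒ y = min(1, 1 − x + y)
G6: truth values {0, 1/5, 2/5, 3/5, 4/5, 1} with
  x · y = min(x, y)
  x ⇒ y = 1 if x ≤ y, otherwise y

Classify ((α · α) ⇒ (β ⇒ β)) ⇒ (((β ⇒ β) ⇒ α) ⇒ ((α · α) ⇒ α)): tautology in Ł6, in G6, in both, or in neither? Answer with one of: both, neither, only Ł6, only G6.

In Ł6: every assignment gives 1 — tautology.
In G6: every assignment gives 1 — tautology.

both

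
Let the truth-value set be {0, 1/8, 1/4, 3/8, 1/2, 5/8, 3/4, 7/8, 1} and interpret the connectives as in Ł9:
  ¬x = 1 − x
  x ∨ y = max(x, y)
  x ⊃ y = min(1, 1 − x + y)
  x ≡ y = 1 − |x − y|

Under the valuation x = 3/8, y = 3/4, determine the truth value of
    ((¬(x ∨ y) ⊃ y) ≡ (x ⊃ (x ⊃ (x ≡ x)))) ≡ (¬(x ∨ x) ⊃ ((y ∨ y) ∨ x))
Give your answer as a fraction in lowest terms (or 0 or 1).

1

x ∨ y = 3/8 ∨ 3/4 = 3/4
¬(x ∨ y) = ¬3/4 = 1/4
¬(x ∨ y) ⊃ y = 1/4 ⊃ 3/4 = 1
x ≡ x = 3/8 ≡ 3/8 = 1
x ⊃ (x ≡ x) = 3/8 ⊃ 1 = 1
x ⊃ (x ⊃ (x ≡ x)) = 3/8 ⊃ 1 = 1
(¬(x ∨ y) ⊃ y) ≡ (x ⊃ (x ⊃ (x ≡ x))) = 1 ≡ 1 = 1
x ∨ x = 3/8 ∨ 3/8 = 3/8
¬(x ∨ x) = ¬3/8 = 5/8
y ∨ y = 3/4 ∨ 3/4 = 3/4
(y ∨ y) ∨ x = 3/4 ∨ 3/8 = 3/4
¬(x ∨ x) ⊃ ((y ∨ y) ∨ x) = 5/8 ⊃ 3/4 = 1
((¬(x ∨ y) ⊃ y) ≡ (x ⊃ (x ⊃ (x ≡ x)))) ≡ (¬(x ∨ x) ⊃ ((y ∨ y) ∨ x)) = 1 ≡ 1 = 1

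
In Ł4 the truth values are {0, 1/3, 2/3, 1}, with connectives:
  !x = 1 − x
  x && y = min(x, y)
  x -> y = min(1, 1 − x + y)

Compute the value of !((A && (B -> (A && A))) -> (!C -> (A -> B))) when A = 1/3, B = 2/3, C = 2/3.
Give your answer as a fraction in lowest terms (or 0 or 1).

A && A = 1/3 && 1/3 = 1/3
B -> (A && A) = 2/3 -> 1/3 = 2/3
A && (B -> (A && A)) = 1/3 && 2/3 = 1/3
!C = !2/3 = 1/3
A -> B = 1/3 -> 2/3 = 1
!C -> (A -> B) = 1/3 -> 1 = 1
(A && (B -> (A && A))) -> (!C -> (A -> B)) = 1/3 -> 1 = 1
!((A && (B -> (A && A))) -> (!C -> (A -> B))) = !1 = 0

0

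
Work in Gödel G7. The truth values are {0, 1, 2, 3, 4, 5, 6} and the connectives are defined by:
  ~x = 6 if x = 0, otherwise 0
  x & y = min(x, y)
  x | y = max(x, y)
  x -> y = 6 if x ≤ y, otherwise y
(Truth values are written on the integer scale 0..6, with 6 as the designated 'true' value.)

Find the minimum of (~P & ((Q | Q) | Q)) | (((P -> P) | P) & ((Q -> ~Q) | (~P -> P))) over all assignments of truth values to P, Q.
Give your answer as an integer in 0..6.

1

Take P = 0, Q = 1:
~P = ~0 = 6
Q | Q = 1 | 1 = 1
(Q | Q) | Q = 1 | 1 = 1
~P & ((Q | Q) | Q) = 6 & 1 = 1
P -> P = 0 -> 0 = 6
(P -> P) | P = 6 | 0 = 6
~Q = ~1 = 0
Q -> ~Q = 1 -> 0 = 0
~P = ~0 = 6
~P -> P = 6 -> 0 = 0
(Q -> ~Q) | (~P -> P) = 0 | 0 = 0
((P -> P) | P) & ((Q -> ~Q) | (~P -> P)) = 6 & 0 = 0
(~P & ((Q | Q) | Q)) | (((P -> P) | P) & ((Q -> ~Q) | (~P -> P))) = 1 | 0 = 1
No assignment yields a value below 1, so this is the minimum.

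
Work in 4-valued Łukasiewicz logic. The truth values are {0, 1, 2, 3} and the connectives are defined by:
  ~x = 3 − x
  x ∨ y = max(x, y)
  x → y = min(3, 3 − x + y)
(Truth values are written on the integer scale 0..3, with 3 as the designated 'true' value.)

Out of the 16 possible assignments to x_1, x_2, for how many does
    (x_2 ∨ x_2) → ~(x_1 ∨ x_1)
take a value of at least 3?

10

x_1 = 0, x_2 = 0 ↦ 3  ≥
x_1 = 0, x_2 = 1 ↦ 3  ≥
x_1 = 0, x_2 = 2 ↦ 3  ≥
x_1 = 0, x_2 = 3 ↦ 3  ≥
x_1 = 1, x_2 = 0 ↦ 3  ≥
x_1 = 1, x_2 = 1 ↦ 3  ≥
x_1 = 1, x_2 = 2 ↦ 3  ≥
x_1 = 1, x_2 = 3 ↦ 2  <
x_1 = 2, x_2 = 0 ↦ 3  ≥
x_1 = 2, x_2 = 1 ↦ 3  ≥
x_1 = 2, x_2 = 2 ↦ 2  <
x_1 = 2, x_2 = 3 ↦ 1  <
x_1 = 3, x_2 = 0 ↦ 3  ≥
x_1 = 3, x_2 = 1 ↦ 2  <
x_1 = 3, x_2 = 2 ↦ 1  <
x_1 = 3, x_2 = 3 ↦ 0  <
So 10 of the 16 assignments meet the threshold.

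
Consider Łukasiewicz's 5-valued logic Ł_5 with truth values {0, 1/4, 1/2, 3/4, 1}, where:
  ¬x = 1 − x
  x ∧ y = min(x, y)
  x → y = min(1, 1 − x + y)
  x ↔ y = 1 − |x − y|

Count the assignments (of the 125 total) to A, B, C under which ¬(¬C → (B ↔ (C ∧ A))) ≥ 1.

5

value 1: 5 assignments (counts)
value 3/4: 6 assignments
value 1/2: 11 assignments
value 1/4: 13 assignments
value 0: 90 assignments
So 5 of the 125 assignments meet the threshold.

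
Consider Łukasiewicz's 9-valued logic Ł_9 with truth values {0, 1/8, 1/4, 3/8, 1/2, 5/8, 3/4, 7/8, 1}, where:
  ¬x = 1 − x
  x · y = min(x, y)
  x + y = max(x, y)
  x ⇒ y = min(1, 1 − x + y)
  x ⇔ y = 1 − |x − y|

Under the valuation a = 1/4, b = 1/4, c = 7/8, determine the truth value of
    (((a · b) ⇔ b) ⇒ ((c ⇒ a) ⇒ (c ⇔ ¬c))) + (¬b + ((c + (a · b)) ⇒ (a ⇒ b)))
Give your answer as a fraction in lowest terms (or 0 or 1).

1

a · b = 1/4 · 1/4 = 1/4
(a · b) ⇔ b = 1/4 ⇔ 1/4 = 1
c ⇒ a = 7/8 ⇒ 1/4 = 3/8
¬c = ¬7/8 = 1/8
c ⇔ ¬c = 7/8 ⇔ 1/8 = 1/4
(c ⇒ a) ⇒ (c ⇔ ¬c) = 3/8 ⇒ 1/4 = 7/8
((a · b) ⇔ b) ⇒ ((c ⇒ a) ⇒ (c ⇔ ¬c)) = 1 ⇒ 7/8 = 7/8
¬b = ¬1/4 = 3/4
a · b = 1/4 · 1/4 = 1/4
c + (a · b) = 7/8 + 1/4 = 7/8
a ⇒ b = 1/4 ⇒ 1/4 = 1
(c + (a · b)) ⇒ (a ⇒ b) = 7/8 ⇒ 1 = 1
¬b + ((c + (a · b)) ⇒ (a ⇒ b)) = 3/4 + 1 = 1
(((a · b) ⇔ b) ⇒ ((c ⇒ a) ⇒ (c ⇔ ¬c))) + (¬b + ((c + (a · b)) ⇒ (a ⇒ b))) = 7/8 + 1 = 1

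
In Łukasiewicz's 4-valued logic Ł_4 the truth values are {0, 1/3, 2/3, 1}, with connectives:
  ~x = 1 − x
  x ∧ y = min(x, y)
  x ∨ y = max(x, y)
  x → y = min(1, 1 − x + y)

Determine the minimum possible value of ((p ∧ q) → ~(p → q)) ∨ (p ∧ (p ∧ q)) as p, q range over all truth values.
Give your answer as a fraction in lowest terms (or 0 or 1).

Take p = 1/3, q = 1/3:
p ∧ q = 1/3 ∧ 1/3 = 1/3
p → q = 1/3 → 1/3 = 1
~(p → q) = ~1 = 0
(p ∧ q) → ~(p → q) = 1/3 → 0 = 2/3
p ∧ q = 1/3 ∧ 1/3 = 1/3
p ∧ (p ∧ q) = 1/3 ∧ 1/3 = 1/3
((p ∧ q) → ~(p → q)) ∨ (p ∧ (p ∧ q)) = 2/3 ∨ 1/3 = 2/3
No assignment yields a value below 2/3, so this is the minimum.

2/3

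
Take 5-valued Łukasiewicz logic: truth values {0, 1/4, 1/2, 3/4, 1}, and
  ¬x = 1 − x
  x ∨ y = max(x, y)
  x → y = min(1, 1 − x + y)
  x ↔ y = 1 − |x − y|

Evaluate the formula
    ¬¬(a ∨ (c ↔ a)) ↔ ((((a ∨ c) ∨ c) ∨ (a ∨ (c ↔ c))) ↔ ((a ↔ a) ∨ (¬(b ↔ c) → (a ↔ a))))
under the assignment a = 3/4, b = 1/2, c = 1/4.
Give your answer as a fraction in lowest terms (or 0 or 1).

3/4

c ↔ a = 1/4 ↔ 3/4 = 1/2
a ∨ (c ↔ a) = 3/4 ∨ 1/2 = 3/4
¬(a ∨ (c ↔ a)) = ¬3/4 = 1/4
¬¬(a ∨ (c ↔ a)) = ¬1/4 = 3/4
a ∨ c = 3/4 ∨ 1/4 = 3/4
(a ∨ c) ∨ c = 3/4 ∨ 1/4 = 3/4
c ↔ c = 1/4 ↔ 1/4 = 1
a ∨ (c ↔ c) = 3/4 ∨ 1 = 1
((a ∨ c) ∨ c) ∨ (a ∨ (c ↔ c)) = 3/4 ∨ 1 = 1
a ↔ a = 3/4 ↔ 3/4 = 1
b ↔ c = 1/2 ↔ 1/4 = 3/4
¬(b ↔ c) = ¬3/4 = 1/4
a ↔ a = 3/4 ↔ 3/4 = 1
¬(b ↔ c) → (a ↔ a) = 1/4 → 1 = 1
(a ↔ a) ∨ (¬(b ↔ c) → (a ↔ a)) = 1 ∨ 1 = 1
(((a ∨ c) ∨ c) ∨ (a ∨ (c ↔ c))) ↔ ((a ↔ a) ∨ (¬(b ↔ c) → (a ↔ a))) = 1 ↔ 1 = 1
¬¬(a ∨ (c ↔ a)) ↔ ((((a ∨ c) ∨ c) ∨ (a ∨ (c ↔ c))) ↔ ((a ↔ a) ∨ (¬(b ↔ c) → (a ↔ a)))) = 3/4 ↔ 1 = 3/4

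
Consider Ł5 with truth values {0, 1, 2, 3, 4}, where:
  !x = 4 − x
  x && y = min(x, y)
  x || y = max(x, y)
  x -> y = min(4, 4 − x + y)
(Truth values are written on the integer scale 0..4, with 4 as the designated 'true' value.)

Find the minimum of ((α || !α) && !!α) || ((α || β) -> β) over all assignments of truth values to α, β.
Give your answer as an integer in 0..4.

2

Take α = 2, β = 0:
!α = !2 = 2
α || !α = 2 || 2 = 2
!α = !2 = 2
!!α = !2 = 2
(α || !α) && !!α = 2 && 2 = 2
α || β = 2 || 0 = 2
(α || β) -> β = 2 -> 0 = 2
((α || !α) && !!α) || ((α || β) -> β) = 2 || 2 = 2
No assignment yields a value below 2, so this is the minimum.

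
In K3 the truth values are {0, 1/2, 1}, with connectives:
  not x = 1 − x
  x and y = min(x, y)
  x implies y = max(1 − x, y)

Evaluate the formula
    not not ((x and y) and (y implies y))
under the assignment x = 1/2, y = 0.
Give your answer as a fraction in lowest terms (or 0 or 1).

x and y = 1/2 and 0 = 0
y implies y = 0 implies 0 = 1
(x and y) and (y implies y) = 0 and 1 = 0
not ((x and y) and (y implies y)) = not 0 = 1
not not ((x and y) and (y implies y)) = not 1 = 0

0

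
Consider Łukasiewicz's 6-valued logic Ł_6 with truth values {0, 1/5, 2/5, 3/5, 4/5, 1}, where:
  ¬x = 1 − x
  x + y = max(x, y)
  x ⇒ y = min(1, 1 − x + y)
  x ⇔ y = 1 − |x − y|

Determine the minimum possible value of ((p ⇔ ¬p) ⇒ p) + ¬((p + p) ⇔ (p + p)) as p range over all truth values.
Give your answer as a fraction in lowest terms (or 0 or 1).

Take p = 2/5:
¬p = ¬2/5 = 3/5
p ⇔ ¬p = 2/5 ⇔ 3/5 = 4/5
(p ⇔ ¬p) ⇒ p = 4/5 ⇒ 2/5 = 3/5
p + p = 2/5 + 2/5 = 2/5
p + p = 2/5 + 2/5 = 2/5
(p + p) ⇔ (p + p) = 2/5 ⇔ 2/5 = 1
¬((p + p) ⇔ (p + p)) = ¬1 = 0
((p ⇔ ¬p) ⇒ p) + ¬((p + p) ⇔ (p + p)) = 3/5 + 0 = 3/5
No assignment yields a value below 3/5, so this is the minimum.

3/5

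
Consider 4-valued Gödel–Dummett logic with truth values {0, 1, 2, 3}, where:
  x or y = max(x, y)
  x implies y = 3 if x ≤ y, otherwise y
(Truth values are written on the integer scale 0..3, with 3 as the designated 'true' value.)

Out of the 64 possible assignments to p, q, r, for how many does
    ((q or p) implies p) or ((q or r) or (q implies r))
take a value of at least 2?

value 3: 59 assignments (counts)
value 2: 4 assignments (counts)
value 1: 1 assignment
So 63 of the 64 assignments meet the threshold.

63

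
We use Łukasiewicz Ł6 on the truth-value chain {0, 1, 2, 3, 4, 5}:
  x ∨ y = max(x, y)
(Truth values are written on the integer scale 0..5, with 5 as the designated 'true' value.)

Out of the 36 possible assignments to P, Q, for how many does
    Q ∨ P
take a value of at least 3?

value 5: 11 assignments (counts)
value 4: 9 assignments (counts)
value 3: 7 assignments (counts)
value 2: 5 assignments
value 1: 3 assignments
value 0: 1 assignment
So 27 of the 36 assignments meet the threshold.

27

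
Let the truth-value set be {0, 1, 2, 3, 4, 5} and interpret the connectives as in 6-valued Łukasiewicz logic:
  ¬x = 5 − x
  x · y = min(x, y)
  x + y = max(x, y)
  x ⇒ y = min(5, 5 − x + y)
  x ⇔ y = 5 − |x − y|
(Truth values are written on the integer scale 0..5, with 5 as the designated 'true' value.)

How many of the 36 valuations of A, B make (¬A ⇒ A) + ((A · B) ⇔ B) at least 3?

value 5: 24 assignments (counts)
value 4: 5 assignments (counts)
value 3: 2 assignments (counts)
value 2: 3 assignments
value 1: 1 assignment
value 0: 1 assignment
So 31 of the 36 assignments meet the threshold.

31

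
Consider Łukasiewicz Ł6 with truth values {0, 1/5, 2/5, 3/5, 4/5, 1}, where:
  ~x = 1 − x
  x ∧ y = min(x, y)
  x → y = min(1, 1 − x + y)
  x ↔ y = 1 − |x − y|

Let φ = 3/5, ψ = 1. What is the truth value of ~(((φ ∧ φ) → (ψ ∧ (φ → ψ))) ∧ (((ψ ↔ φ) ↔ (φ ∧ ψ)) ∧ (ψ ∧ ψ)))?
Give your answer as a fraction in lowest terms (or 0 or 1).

φ ∧ φ = 3/5 ∧ 3/5 = 3/5
φ → ψ = 3/5 → 1 = 1
ψ ∧ (φ → ψ) = 1 ∧ 1 = 1
(φ ∧ φ) → (ψ ∧ (φ → ψ)) = 3/5 → 1 = 1
ψ ↔ φ = 1 ↔ 3/5 = 3/5
φ ∧ ψ = 3/5 ∧ 1 = 3/5
(ψ ↔ φ) ↔ (φ ∧ ψ) = 3/5 ↔ 3/5 = 1
ψ ∧ ψ = 1 ∧ 1 = 1
((ψ ↔ φ) ↔ (φ ∧ ψ)) ∧ (ψ ∧ ψ) = 1 ∧ 1 = 1
((φ ∧ φ) → (ψ ∧ (φ → ψ))) ∧ (((ψ ↔ φ) ↔ (φ ∧ ψ)) ∧ (ψ ∧ ψ)) = 1 ∧ 1 = 1
~(((φ ∧ φ) → (ψ ∧ (φ → ψ))) ∧ (((ψ ↔ φ) ↔ (φ ∧ ψ)) ∧ (ψ ∧ ψ))) = ~1 = 0

0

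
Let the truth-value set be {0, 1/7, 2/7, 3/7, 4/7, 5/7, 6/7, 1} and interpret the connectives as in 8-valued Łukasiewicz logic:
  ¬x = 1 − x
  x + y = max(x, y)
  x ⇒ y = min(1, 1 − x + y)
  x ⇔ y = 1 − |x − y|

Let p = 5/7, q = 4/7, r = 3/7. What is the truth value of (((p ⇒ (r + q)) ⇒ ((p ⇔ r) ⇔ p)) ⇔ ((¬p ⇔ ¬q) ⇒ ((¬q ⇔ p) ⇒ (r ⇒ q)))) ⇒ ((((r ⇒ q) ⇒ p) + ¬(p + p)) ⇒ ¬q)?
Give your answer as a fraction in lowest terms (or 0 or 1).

5/7

r + q = 3/7 + 4/7 = 4/7
p ⇒ (r + q) = 5/7 ⇒ 4/7 = 6/7
p ⇔ r = 5/7 ⇔ 3/7 = 5/7
(p ⇔ r) ⇔ p = 5/7 ⇔ 5/7 = 1
(p ⇒ (r + q)) ⇒ ((p ⇔ r) ⇔ p) = 6/7 ⇒ 1 = 1
¬p = ¬5/7 = 2/7
¬q = ¬4/7 = 3/7
¬p ⇔ ¬q = 2/7 ⇔ 3/7 = 6/7
¬q = ¬4/7 = 3/7
¬q ⇔ p = 3/7 ⇔ 5/7 = 5/7
r ⇒ q = 3/7 ⇒ 4/7 = 1
(¬q ⇔ p) ⇒ (r ⇒ q) = 5/7 ⇒ 1 = 1
(¬p ⇔ ¬q) ⇒ ((¬q ⇔ p) ⇒ (r ⇒ q)) = 6/7 ⇒ 1 = 1
((p ⇒ (r + q)) ⇒ ((p ⇔ r) ⇔ p)) ⇔ ((¬p ⇔ ¬q) ⇒ ((¬q ⇔ p) ⇒ (r ⇒ q))) = 1 ⇔ 1 = 1
r ⇒ q = 3/7 ⇒ 4/7 = 1
(r ⇒ q) ⇒ p = 1 ⇒ 5/7 = 5/7
p + p = 5/7 + 5/7 = 5/7
¬(p + p) = ¬5/7 = 2/7
((r ⇒ q) ⇒ p) + ¬(p + p) = 5/7 + 2/7 = 5/7
¬q = ¬4/7 = 3/7
(((r ⇒ q) ⇒ p) + ¬(p + p)) ⇒ ¬q = 5/7 ⇒ 3/7 = 5/7
(((p ⇒ (r + q)) ⇒ ((p ⇔ r) ⇔ p)) ⇔ ((¬p ⇔ ¬q) ⇒ ((¬q ⇔ p) ⇒ (r ⇒ q)))) ⇒ ((((r ⇒ q) ⇒ p) + ¬(p + p)) ⇒ ¬q) = 1 ⇒ 5/7 = 5/7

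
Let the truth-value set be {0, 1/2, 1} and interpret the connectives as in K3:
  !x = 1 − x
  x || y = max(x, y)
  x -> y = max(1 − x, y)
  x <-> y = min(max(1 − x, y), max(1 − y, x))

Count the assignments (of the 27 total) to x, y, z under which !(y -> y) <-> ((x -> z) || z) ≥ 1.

value 1: 2 assignments (counts)
value 1/2: 15 assignments
value 0: 10 assignments
So 2 of the 27 assignments meet the threshold.

2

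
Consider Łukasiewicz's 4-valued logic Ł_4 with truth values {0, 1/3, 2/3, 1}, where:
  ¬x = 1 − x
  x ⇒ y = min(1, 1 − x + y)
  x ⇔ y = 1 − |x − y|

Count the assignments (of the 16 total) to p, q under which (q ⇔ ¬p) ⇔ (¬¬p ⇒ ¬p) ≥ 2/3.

11

p = 0, q = 0 ↦ 0  <
p = 0, q = 1/3 ↦ 1/3  <
p = 0, q = 2/3 ↦ 2/3  ≥
p = 0, q = 1 ↦ 1  ≥
p = 1/3, q = 0 ↦ 1/3  <
p = 1/3, q = 1/3 ↦ 2/3  ≥
p = 1/3, q = 2/3 ↦ 1  ≥
p = 1/3, q = 1 ↦ 2/3  ≥
p = 2/3, q = 0 ↦ 1  ≥
p = 2/3, q = 1/3 ↦ 2/3  ≥
p = 2/3, q = 2/3 ↦ 1  ≥
p = 2/3, q = 1 ↦ 2/3  ≥
p = 1, q = 0 ↦ 0  <
p = 1, q = 1/3 ↦ 1/3  <
p = 1, q = 2/3 ↦ 2/3  ≥
p = 1, q = 1 ↦ 1  ≥
So 11 of the 16 assignments meet the threshold.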